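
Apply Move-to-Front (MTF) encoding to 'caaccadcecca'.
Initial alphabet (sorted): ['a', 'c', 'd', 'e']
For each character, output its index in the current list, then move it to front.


MTF encoding:
'c': index 1 in ['a', 'c', 'd', 'e'] -> ['c', 'a', 'd', 'e']
'a': index 1 in ['c', 'a', 'd', 'e'] -> ['a', 'c', 'd', 'e']
'a': index 0 in ['a', 'c', 'd', 'e'] -> ['a', 'c', 'd', 'e']
'c': index 1 in ['a', 'c', 'd', 'e'] -> ['c', 'a', 'd', 'e']
'c': index 0 in ['c', 'a', 'd', 'e'] -> ['c', 'a', 'd', 'e']
'a': index 1 in ['c', 'a', 'd', 'e'] -> ['a', 'c', 'd', 'e']
'd': index 2 in ['a', 'c', 'd', 'e'] -> ['d', 'a', 'c', 'e']
'c': index 2 in ['d', 'a', 'c', 'e'] -> ['c', 'd', 'a', 'e']
'e': index 3 in ['c', 'd', 'a', 'e'] -> ['e', 'c', 'd', 'a']
'c': index 1 in ['e', 'c', 'd', 'a'] -> ['c', 'e', 'd', 'a']
'c': index 0 in ['c', 'e', 'd', 'a'] -> ['c', 'e', 'd', 'a']
'a': index 3 in ['c', 'e', 'd', 'a'] -> ['a', 'c', 'e', 'd']


Output: [1, 1, 0, 1, 0, 1, 2, 2, 3, 1, 0, 3]


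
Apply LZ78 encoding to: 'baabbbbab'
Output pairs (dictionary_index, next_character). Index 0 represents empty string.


LZ78 encoding steps:
Dictionary: {0: ''}
Step 1: w='' (idx 0), next='b' -> output (0, 'b'), add 'b' as idx 1
Step 2: w='' (idx 0), next='a' -> output (0, 'a'), add 'a' as idx 2
Step 3: w='a' (idx 2), next='b' -> output (2, 'b'), add 'ab' as idx 3
Step 4: w='b' (idx 1), next='b' -> output (1, 'b'), add 'bb' as idx 4
Step 5: w='b' (idx 1), next='a' -> output (1, 'a'), add 'ba' as idx 5
Step 6: w='b' (idx 1), end of input -> output (1, '')


Encoded: [(0, 'b'), (0, 'a'), (2, 'b'), (1, 'b'), (1, 'a'), (1, '')]


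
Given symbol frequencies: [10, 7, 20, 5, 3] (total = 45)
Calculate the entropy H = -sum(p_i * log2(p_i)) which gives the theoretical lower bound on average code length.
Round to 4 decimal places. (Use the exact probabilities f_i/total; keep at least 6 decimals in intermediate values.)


Per-symbol terms -p_i * log2(p_i) with p_i = f_i/45:
  p = 10/45 = 0.222222: log2(p) = -2.169925, -p*log2(p) = 0.482206
  p = 7/45 = 0.155556: log2(p) = -2.684498, -p*log2(p) = 0.417589
  p = 20/45 = 0.444444: log2(p) = -1.169925, -p*log2(p) = 0.519967
  p = 5/45 = 0.111111: log2(p) = -3.169925, -p*log2(p) = 0.352214
  p = 3/45 = 0.066667: log2(p) = -3.906891, -p*log2(p) = 0.260459
H = 0.482206 + 0.417589 + 0.519967 + 0.352214 + 0.260459 = 2.032435

H = 2.0324 bits/symbol


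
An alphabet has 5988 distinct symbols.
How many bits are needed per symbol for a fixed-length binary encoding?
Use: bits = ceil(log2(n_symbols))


log2(5988) = 12.5479
Bracket: 2^12 = 4096 < 5988 <= 2^13 = 8192
So ceil(log2(5988)) = 13

bits = ceil(log2(5988)) = ceil(12.5479) = 13 bits


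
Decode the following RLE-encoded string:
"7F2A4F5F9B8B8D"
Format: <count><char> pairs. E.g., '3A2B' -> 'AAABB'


Expanding each <count><char> pair:
  7F -> 'FFFFFFF'
  2A -> 'AA'
  4F -> 'FFFF'
  5F -> 'FFFFF'
  9B -> 'BBBBBBBBB'
  8B -> 'BBBBBBBB'
  8D -> 'DDDDDDDD'

Decoded = FFFFFFFAAFFFFFFFFFBBBBBBBBBBBBBBBBBDDDDDDDD


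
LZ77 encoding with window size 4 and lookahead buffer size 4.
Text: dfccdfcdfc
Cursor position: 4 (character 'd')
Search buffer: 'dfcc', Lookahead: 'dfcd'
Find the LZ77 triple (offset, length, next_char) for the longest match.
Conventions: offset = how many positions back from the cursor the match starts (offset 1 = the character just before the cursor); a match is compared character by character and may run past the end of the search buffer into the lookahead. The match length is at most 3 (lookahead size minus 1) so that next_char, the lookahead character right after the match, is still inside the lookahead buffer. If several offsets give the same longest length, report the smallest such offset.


Try each offset into the search buffer:
  offset=1 (pos 3, char 'c'): match length 0
  offset=2 (pos 2, char 'c'): match length 0
  offset=3 (pos 1, char 'f'): match length 0
  offset=4 (pos 0, char 'd'): match length 3
Longest match has length 3 at offset 4.
next_char = character at position 4 + 3 = 7 -> 'd'

Best match: offset=4, length=3 (matching 'dfc' starting at position 0)
LZ77 triple: (4, 3, 'd')


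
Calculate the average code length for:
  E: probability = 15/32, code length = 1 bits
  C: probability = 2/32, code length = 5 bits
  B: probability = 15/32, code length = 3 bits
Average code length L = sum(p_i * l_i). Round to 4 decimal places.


Weighted contributions p_i * l_i:
  E: (15/32) * 1 = 15/32
  C: (2/32) * 5 = 10/32
  B: (15/32) * 3 = 45/32
Sum = (15 + 10 + 45)/32 = 70/32

L = 70/32 = 2.1875 bits/symbol


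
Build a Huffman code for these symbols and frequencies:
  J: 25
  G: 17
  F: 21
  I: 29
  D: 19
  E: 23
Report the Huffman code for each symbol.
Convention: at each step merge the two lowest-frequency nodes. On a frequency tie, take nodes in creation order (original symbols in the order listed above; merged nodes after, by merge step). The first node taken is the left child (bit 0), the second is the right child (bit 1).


Huffman tree construction:
Step 1: Merge G(17) + D(19) = 36
Step 2: Merge F(21) + E(23) = 44
Step 3: Merge J(25) + I(29) = 54
Step 4: Merge (G+D)(36) + (F+E)(44) = 80
Step 5: Merge (J+I)(54) + ((G+D)+(F+E))(80) = 134
Read each symbol's code off the tree from the root (left child = 0, right child = 1).

Codes:
  J: 00 (length 2)
  G: 100 (length 3)
  F: 110 (length 3)
  I: 01 (length 2)
  D: 101 (length 3)
  E: 111 (length 3)
Average code length: 348/134 = 2.5970 bits/symbol


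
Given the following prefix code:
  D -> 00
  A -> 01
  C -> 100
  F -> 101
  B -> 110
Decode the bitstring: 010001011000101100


Decoding step by step:
Bits 01 -> A
Bits 00 -> D
Bits 01 -> A
Bits 01 -> A
Bits 100 -> C
Bits 01 -> A
Bits 01 -> A
Bits 100 -> C


Decoded message: ADAACAAC


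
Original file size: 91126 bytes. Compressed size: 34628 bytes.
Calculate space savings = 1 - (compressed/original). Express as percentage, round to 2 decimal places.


ratio = compressed/original = 34628/91126 = 0.380001
savings = 1 - ratio = 1 - 0.380001 = 0.619999
as a percentage: 0.619999 * 100 = 62.0%

Space savings = 1 - 34628/91126 = 62.0%


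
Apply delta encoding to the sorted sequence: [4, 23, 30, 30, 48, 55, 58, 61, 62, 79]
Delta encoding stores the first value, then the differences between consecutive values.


First value: 4
Deltas:
  23 - 4 = 19
  30 - 23 = 7
  30 - 30 = 0
  48 - 30 = 18
  55 - 48 = 7
  58 - 55 = 3
  61 - 58 = 3
  62 - 61 = 1
  79 - 62 = 17


Delta encoded: [4, 19, 7, 0, 18, 7, 3, 3, 1, 17]


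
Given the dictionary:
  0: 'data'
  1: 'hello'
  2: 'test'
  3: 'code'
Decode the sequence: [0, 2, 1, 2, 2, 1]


Look up each index in the dictionary:
  0 -> 'data'
  2 -> 'test'
  1 -> 'hello'
  2 -> 'test'
  2 -> 'test'
  1 -> 'hello'

Decoded: "data test hello test test hello"


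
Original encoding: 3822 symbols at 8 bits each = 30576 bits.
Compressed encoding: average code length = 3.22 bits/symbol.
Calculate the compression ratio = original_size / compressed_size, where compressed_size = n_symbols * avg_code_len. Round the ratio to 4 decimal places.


original_size = n_symbols * orig_bits = 3822 * 8 = 30576 bits
compressed_size = n_symbols * avg_code_len = 3822 * 3.22 = 12306.84 bits
ratio = original_size / compressed_size = 30576 / 12306.84 = 2.4845

Compression ratio = 2.4845


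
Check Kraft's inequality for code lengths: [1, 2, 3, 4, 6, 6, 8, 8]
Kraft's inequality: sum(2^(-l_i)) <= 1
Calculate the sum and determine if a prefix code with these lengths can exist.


Sum = 2^(-1) + 2^(-2) + 2^(-3) + 2^(-4) + 2^(-6) + 2^(-6) + 2^(-8) + 2^(-8)
    = 0.5 + 0.25 + 0.125 + 0.0625 + 0.015625 + 0.015625 + 0.00390625 + 0.00390625
    = 250/256 = 0.9765625
Since 0.9765625 <= 1, Kraft's inequality IS satisfied.
A prefix code with these lengths CAN exist.

Kraft sum = 0.9765625. Satisfied.


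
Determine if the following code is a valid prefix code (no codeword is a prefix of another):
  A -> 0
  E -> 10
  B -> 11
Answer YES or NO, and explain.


Checking each pair (does one codeword prefix another?):
  A='0' vs E='10': no prefix
  A='0' vs B='11': no prefix
  E='10' vs A='0': no prefix
  E='10' vs B='11': no prefix
  B='11' vs A='0': no prefix
  B='11' vs E='10': no prefix
No violation found over all pairs.

YES -- this is a valid prefix code. No codeword is a prefix of any other codeword.


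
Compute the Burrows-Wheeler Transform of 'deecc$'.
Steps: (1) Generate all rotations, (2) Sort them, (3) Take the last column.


Rotations (sorted):
  0: $deecc -> last char: c
  1: c$deec -> last char: c
  2: cc$dee -> last char: e
  3: deecc$ -> last char: $
  4: ecc$de -> last char: e
  5: eecc$d -> last char: d


BWT = cce$ed


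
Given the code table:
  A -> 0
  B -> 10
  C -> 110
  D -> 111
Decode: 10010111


Decoding:
10 -> B
0 -> A
10 -> B
111 -> D


Result: BABD


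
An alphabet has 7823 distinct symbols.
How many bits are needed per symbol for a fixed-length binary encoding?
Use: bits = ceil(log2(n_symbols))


log2(7823) = 12.9335
Bracket: 2^12 = 4096 < 7823 <= 2^13 = 8192
So ceil(log2(7823)) = 13

bits = ceil(log2(7823)) = ceil(12.9335) = 13 bits


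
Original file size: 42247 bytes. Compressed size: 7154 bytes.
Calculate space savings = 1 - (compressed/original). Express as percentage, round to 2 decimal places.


ratio = compressed/original = 7154/42247 = 0.169337
savings = 1 - ratio = 1 - 0.169337 = 0.830663
as a percentage: 0.830663 * 100 = 83.07%

Space savings = 1 - 7154/42247 = 83.07%


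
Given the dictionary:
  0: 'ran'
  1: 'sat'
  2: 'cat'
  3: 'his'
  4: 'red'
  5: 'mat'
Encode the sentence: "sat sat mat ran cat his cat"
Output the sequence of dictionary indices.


Look up each word in the dictionary:
  'sat' -> 1
  'sat' -> 1
  'mat' -> 5
  'ran' -> 0
  'cat' -> 2
  'his' -> 3
  'cat' -> 2

Encoded: [1, 1, 5, 0, 2, 3, 2]


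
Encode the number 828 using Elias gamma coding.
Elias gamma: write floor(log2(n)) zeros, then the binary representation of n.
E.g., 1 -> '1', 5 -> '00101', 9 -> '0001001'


num_bits = floor(log2(828)) + 1 = 10
leading_zeros = num_bits - 1 = 9
binary(828) = 1100111100

Elias gamma(828) = '000000000' + '1100111100' = 0000000001100111100 (19 bits)


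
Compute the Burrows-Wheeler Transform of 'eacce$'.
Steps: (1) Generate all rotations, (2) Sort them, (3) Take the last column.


Rotations (sorted):
  0: $eacce -> last char: e
  1: acce$e -> last char: e
  2: cce$ea -> last char: a
  3: ce$eac -> last char: c
  4: e$eacc -> last char: c
  5: eacce$ -> last char: $


BWT = eeacc$


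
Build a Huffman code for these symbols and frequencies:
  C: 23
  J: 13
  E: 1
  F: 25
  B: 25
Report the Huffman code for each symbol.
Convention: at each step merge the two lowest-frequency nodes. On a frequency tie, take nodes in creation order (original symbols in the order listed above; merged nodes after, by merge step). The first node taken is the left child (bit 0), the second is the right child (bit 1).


Huffman tree construction:
Step 1: Merge E(1) + J(13) = 14
Step 2: Merge (E+J)(14) + C(23) = 37
Step 3: Merge F(25) + B(25) = 50
Step 4: Merge ((E+J)+C)(37) + (F+B)(50) = 87
Read each symbol's code off the tree from the root (left child = 0, right child = 1).

Codes:
  C: 01 (length 2)
  J: 001 (length 3)
  E: 000 (length 3)
  F: 10 (length 2)
  B: 11 (length 2)
Average code length: 188/87 = 2.1609 bits/symbol


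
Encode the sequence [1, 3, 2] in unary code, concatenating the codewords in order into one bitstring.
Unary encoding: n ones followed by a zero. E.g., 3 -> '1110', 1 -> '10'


Encode each number as n ones followed by a terminating 0:
  1 -> 10 (2 bits)
  3 -> 1110 (4 bits)
  2 -> 110 (3 bits)
Total length = 2 + 4 + 3 = 9 bits.

Unary([1, 3, 2]) = 101110110 (9 bits)


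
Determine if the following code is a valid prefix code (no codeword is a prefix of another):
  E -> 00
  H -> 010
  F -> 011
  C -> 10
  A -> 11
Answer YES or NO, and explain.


Checking each pair (does one codeword prefix another?):
  E='00' vs H='010': no prefix
  E='00' vs F='011': no prefix
  E='00' vs C='10': no prefix
  E='00' vs A='11': no prefix
  H='010' vs E='00': no prefix
  H='010' vs F='011': no prefix
  H='010' vs C='10': no prefix
  H='010' vs A='11': no prefix
  F='011' vs E='00': no prefix
  F='011' vs H='010': no prefix
  F='011' vs C='10': no prefix
  F='011' vs A='11': no prefix
  C='10' vs E='00': no prefix
  C='10' vs H='010': no prefix
  C='10' vs F='011': no prefix
  C='10' vs A='11': no prefix
  A='11' vs E='00': no prefix
  A='11' vs H='010': no prefix
  A='11' vs F='011': no prefix
  A='11' vs C='10': no prefix
No violation found over all pairs.

YES -- this is a valid prefix code. No codeword is a prefix of any other codeword.


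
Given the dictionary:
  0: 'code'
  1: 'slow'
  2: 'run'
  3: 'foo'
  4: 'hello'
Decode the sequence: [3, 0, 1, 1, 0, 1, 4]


Look up each index in the dictionary:
  3 -> 'foo'
  0 -> 'code'
  1 -> 'slow'
  1 -> 'slow'
  0 -> 'code'
  1 -> 'slow'
  4 -> 'hello'

Decoded: "foo code slow slow code slow hello"


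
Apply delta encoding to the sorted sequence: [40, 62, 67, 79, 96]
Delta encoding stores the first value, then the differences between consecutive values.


First value: 40
Deltas:
  62 - 40 = 22
  67 - 62 = 5
  79 - 67 = 12
  96 - 79 = 17


Delta encoded: [40, 22, 5, 12, 17]


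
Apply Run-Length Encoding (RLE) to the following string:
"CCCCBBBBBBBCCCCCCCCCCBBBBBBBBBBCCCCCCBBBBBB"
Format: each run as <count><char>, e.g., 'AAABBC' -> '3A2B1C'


Scanning runs left to right:
  i=0: run of 'C' x 4 -> '4C'
  i=4: run of 'B' x 7 -> '7B'
  i=11: run of 'C' x 10 -> '10C'
  i=21: run of 'B' x 10 -> '10B'
  i=31: run of 'C' x 6 -> '6C'
  i=37: run of 'B' x 6 -> '6B'

RLE = 4C7B10C10B6C6B


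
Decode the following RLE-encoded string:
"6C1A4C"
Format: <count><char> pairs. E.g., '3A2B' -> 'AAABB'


Expanding each <count><char> pair:
  6C -> 'CCCCCC'
  1A -> 'A'
  4C -> 'CCCC'

Decoded = CCCCCCACCCC


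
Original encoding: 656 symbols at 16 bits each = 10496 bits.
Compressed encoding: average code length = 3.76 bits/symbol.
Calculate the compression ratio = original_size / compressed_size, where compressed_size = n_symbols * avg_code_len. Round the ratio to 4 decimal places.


original_size = n_symbols * orig_bits = 656 * 16 = 10496 bits
compressed_size = n_symbols * avg_code_len = 656 * 3.76 = 2466.56 bits
ratio = original_size / compressed_size = 10496 / 2466.56 = 4.2553

Compression ratio = 4.2553


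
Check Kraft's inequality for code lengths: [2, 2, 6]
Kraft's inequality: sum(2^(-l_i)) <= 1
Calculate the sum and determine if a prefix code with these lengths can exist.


Sum = 2^(-2) + 2^(-2) + 2^(-6)
    = 0.25 + 0.25 + 0.015625
    = 33/64 = 0.515625
Since 0.515625 <= 1, Kraft's inequality IS satisfied.
A prefix code with these lengths CAN exist.

Kraft sum = 0.515625. Satisfied.


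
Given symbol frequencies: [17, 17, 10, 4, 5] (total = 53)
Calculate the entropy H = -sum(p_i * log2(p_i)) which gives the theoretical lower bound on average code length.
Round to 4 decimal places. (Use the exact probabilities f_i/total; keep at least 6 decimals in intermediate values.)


Per-symbol terms -p_i * log2(p_i) with p_i = f_i/53:
  p = 17/53 = 0.320755: log2(p) = -1.640458, -p*log2(p) = 0.526185
  p = 17/53 = 0.320755: log2(p) = -1.640458, -p*log2(p) = 0.526185
  p = 10/53 = 0.188679: log2(p) = -2.405992, -p*log2(p) = 0.453961
  p = 4/53 = 0.075472: log2(p) = -3.727920, -p*log2(p) = 0.281352
  p = 5/53 = 0.094340: log2(p) = -3.405992, -p*log2(p) = 0.321320
H = 0.526185 + 0.526185 + 0.453961 + 0.281352 + 0.321320 = 2.109003

H = 2.109 bits/symbol


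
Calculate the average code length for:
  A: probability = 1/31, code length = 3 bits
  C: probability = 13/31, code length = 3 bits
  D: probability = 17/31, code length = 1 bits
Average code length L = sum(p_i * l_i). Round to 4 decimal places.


Weighted contributions p_i * l_i:
  A: (1/31) * 3 = 3/31
  C: (13/31) * 3 = 39/31
  D: (17/31) * 1 = 17/31
Sum = (3 + 39 + 17)/31 = 59/31

L = 59/31 = 1.9032 bits/symbol


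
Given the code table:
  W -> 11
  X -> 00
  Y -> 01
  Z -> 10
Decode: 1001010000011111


Decoding:
10 -> Z
01 -> Y
01 -> Y
00 -> X
00 -> X
01 -> Y
11 -> W
11 -> W


Result: ZYYXXYWW


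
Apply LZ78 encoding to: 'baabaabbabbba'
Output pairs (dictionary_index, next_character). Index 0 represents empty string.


LZ78 encoding steps:
Dictionary: {0: ''}
Step 1: w='' (idx 0), next='b' -> output (0, 'b'), add 'b' as idx 1
Step 2: w='' (idx 0), next='a' -> output (0, 'a'), add 'a' as idx 2
Step 3: w='a' (idx 2), next='b' -> output (2, 'b'), add 'ab' as idx 3
Step 4: w='a' (idx 2), next='a' -> output (2, 'a'), add 'aa' as idx 4
Step 5: w='b' (idx 1), next='b' -> output (1, 'b'), add 'bb' as idx 5
Step 6: w='ab' (idx 3), next='b' -> output (3, 'b'), add 'abb' as idx 6
Step 7: w='b' (idx 1), next='a' -> output (1, 'a'), add 'ba' as idx 7


Encoded: [(0, 'b'), (0, 'a'), (2, 'b'), (2, 'a'), (1, 'b'), (3, 'b'), (1, 'a')]


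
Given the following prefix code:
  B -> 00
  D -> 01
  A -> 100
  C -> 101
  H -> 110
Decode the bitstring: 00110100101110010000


Decoding step by step:
Bits 00 -> B
Bits 110 -> H
Bits 100 -> A
Bits 101 -> C
Bits 110 -> H
Bits 01 -> D
Bits 00 -> B
Bits 00 -> B


Decoded message: BHACHDBB


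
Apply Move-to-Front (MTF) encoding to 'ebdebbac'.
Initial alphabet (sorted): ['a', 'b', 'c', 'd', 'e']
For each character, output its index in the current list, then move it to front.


MTF encoding:
'e': index 4 in ['a', 'b', 'c', 'd', 'e'] -> ['e', 'a', 'b', 'c', 'd']
'b': index 2 in ['e', 'a', 'b', 'c', 'd'] -> ['b', 'e', 'a', 'c', 'd']
'd': index 4 in ['b', 'e', 'a', 'c', 'd'] -> ['d', 'b', 'e', 'a', 'c']
'e': index 2 in ['d', 'b', 'e', 'a', 'c'] -> ['e', 'd', 'b', 'a', 'c']
'b': index 2 in ['e', 'd', 'b', 'a', 'c'] -> ['b', 'e', 'd', 'a', 'c']
'b': index 0 in ['b', 'e', 'd', 'a', 'c'] -> ['b', 'e', 'd', 'a', 'c']
'a': index 3 in ['b', 'e', 'd', 'a', 'c'] -> ['a', 'b', 'e', 'd', 'c']
'c': index 4 in ['a', 'b', 'e', 'd', 'c'] -> ['c', 'a', 'b', 'e', 'd']


Output: [4, 2, 4, 2, 2, 0, 3, 4]


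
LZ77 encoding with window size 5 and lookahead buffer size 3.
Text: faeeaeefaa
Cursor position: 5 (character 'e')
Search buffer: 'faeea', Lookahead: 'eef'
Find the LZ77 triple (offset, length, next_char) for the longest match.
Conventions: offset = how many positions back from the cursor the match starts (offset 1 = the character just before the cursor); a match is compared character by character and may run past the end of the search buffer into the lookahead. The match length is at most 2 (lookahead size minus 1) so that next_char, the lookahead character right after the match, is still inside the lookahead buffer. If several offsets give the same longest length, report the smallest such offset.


Try each offset into the search buffer:
  offset=1 (pos 4, char 'a'): match length 0
  offset=2 (pos 3, char 'e'): match length 1
  offset=3 (pos 2, char 'e'): match length 2
  offset=4 (pos 1, char 'a'): match length 0
  offset=5 (pos 0, char 'f'): match length 0
Longest match has length 2 at offset 3.
next_char = character at position 5 + 2 = 7 -> 'f'

Best match: offset=3, length=2 (matching 'ee' starting at position 2)
LZ77 triple: (3, 2, 'f')


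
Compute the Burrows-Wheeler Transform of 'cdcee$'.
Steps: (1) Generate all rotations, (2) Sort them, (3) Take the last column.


Rotations (sorted):
  0: $cdcee -> last char: e
  1: cdcee$ -> last char: $
  2: cee$cd -> last char: d
  3: dcee$c -> last char: c
  4: e$cdce -> last char: e
  5: ee$cdc -> last char: c


BWT = e$dcec


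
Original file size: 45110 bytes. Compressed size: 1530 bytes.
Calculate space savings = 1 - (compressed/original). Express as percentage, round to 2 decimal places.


ratio = compressed/original = 1530/45110 = 0.033917
savings = 1 - ratio = 1 - 0.033917 = 0.966083
as a percentage: 0.966083 * 100 = 96.61%

Space savings = 1 - 1530/45110 = 96.61%


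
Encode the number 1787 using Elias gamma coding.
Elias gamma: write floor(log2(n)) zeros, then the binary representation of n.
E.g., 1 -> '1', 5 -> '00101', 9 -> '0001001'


num_bits = floor(log2(1787)) + 1 = 11
leading_zeros = num_bits - 1 = 10
binary(1787) = 11011111011

Elias gamma(1787) = '0000000000' + '11011111011' = 000000000011011111011 (21 bits)


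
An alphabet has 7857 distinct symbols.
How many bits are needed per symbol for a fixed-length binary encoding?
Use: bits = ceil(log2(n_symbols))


log2(7857) = 12.9398
Bracket: 2^12 = 4096 < 7857 <= 2^13 = 8192
So ceil(log2(7857)) = 13

bits = ceil(log2(7857)) = ceil(12.9398) = 13 bits


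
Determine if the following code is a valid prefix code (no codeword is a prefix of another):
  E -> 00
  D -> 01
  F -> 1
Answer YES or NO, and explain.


Checking each pair (does one codeword prefix another?):
  E='00' vs D='01': no prefix
  E='00' vs F='1': no prefix
  D='01' vs E='00': no prefix
  D='01' vs F='1': no prefix
  F='1' vs E='00': no prefix
  F='1' vs D='01': no prefix
No violation found over all pairs.

YES -- this is a valid prefix code. No codeword is a prefix of any other codeword.


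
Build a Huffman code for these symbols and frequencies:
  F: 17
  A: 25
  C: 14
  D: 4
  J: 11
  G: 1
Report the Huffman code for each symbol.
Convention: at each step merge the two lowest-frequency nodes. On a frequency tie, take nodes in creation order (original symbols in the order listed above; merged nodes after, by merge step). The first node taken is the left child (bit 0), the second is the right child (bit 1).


Huffman tree construction:
Step 1: Merge G(1) + D(4) = 5
Step 2: Merge (G+D)(5) + J(11) = 16
Step 3: Merge C(14) + ((G+D)+J)(16) = 30
Step 4: Merge F(17) + A(25) = 42
Step 5: Merge (C+((G+D)+J))(30) + (F+A)(42) = 72
Read each symbol's code off the tree from the root (left child = 0, right child = 1).

Codes:
  F: 10 (length 2)
  A: 11 (length 2)
  C: 00 (length 2)
  D: 0101 (length 4)
  J: 011 (length 3)
  G: 0100 (length 4)
Average code length: 165/72 = 2.2917 bits/symbol


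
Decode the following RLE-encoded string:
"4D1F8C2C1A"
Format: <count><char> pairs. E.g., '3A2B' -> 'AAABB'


Expanding each <count><char> pair:
  4D -> 'DDDD'
  1F -> 'F'
  8C -> 'CCCCCCCC'
  2C -> 'CC'
  1A -> 'A'

Decoded = DDDDFCCCCCCCCCCA


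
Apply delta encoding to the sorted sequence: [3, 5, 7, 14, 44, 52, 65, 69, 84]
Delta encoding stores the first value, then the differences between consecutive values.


First value: 3
Deltas:
  5 - 3 = 2
  7 - 5 = 2
  14 - 7 = 7
  44 - 14 = 30
  52 - 44 = 8
  65 - 52 = 13
  69 - 65 = 4
  84 - 69 = 15


Delta encoded: [3, 2, 2, 7, 30, 8, 13, 4, 15]


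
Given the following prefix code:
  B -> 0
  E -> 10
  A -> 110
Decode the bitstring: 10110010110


Decoding step by step:
Bits 10 -> E
Bits 110 -> A
Bits 0 -> B
Bits 10 -> E
Bits 110 -> A


Decoded message: EABEA


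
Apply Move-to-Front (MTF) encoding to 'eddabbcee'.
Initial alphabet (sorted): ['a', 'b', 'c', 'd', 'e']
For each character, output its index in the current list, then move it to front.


MTF encoding:
'e': index 4 in ['a', 'b', 'c', 'd', 'e'] -> ['e', 'a', 'b', 'c', 'd']
'd': index 4 in ['e', 'a', 'b', 'c', 'd'] -> ['d', 'e', 'a', 'b', 'c']
'd': index 0 in ['d', 'e', 'a', 'b', 'c'] -> ['d', 'e', 'a', 'b', 'c']
'a': index 2 in ['d', 'e', 'a', 'b', 'c'] -> ['a', 'd', 'e', 'b', 'c']
'b': index 3 in ['a', 'd', 'e', 'b', 'c'] -> ['b', 'a', 'd', 'e', 'c']
'b': index 0 in ['b', 'a', 'd', 'e', 'c'] -> ['b', 'a', 'd', 'e', 'c']
'c': index 4 in ['b', 'a', 'd', 'e', 'c'] -> ['c', 'b', 'a', 'd', 'e']
'e': index 4 in ['c', 'b', 'a', 'd', 'e'] -> ['e', 'c', 'b', 'a', 'd']
'e': index 0 in ['e', 'c', 'b', 'a', 'd'] -> ['e', 'c', 'b', 'a', 'd']


Output: [4, 4, 0, 2, 3, 0, 4, 4, 0]


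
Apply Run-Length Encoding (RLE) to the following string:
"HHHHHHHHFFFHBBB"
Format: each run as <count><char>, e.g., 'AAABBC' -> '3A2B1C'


Scanning runs left to right:
  i=0: run of 'H' x 8 -> '8H'
  i=8: run of 'F' x 3 -> '3F'
  i=11: run of 'H' x 1 -> '1H'
  i=12: run of 'B' x 3 -> '3B'

RLE = 8H3F1H3B


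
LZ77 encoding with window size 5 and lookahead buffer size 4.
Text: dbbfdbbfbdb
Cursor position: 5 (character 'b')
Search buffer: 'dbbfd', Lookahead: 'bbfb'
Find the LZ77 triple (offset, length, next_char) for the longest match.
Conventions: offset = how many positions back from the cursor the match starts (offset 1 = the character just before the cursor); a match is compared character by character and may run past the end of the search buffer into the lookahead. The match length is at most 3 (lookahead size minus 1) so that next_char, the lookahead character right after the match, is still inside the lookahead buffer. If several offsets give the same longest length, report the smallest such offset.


Try each offset into the search buffer:
  offset=1 (pos 4, char 'd'): match length 0
  offset=2 (pos 3, char 'f'): match length 0
  offset=3 (pos 2, char 'b'): match length 1
  offset=4 (pos 1, char 'b'): match length 3
  offset=5 (pos 0, char 'd'): match length 0
Longest match has length 3 at offset 4.
next_char = character at position 5 + 3 = 8 -> 'b'

Best match: offset=4, length=3 (matching 'bbf' starting at position 1)
LZ77 triple: (4, 3, 'b')


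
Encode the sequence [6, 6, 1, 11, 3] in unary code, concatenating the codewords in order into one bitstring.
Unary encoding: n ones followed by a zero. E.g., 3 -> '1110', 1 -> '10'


Encode each number as n ones followed by a terminating 0:
  6 -> 1111110 (7 bits)
  6 -> 1111110 (7 bits)
  1 -> 10 (2 bits)
  11 -> 111111111110 (12 bits)
  3 -> 1110 (4 bits)
Total length = 7 + 7 + 2 + 12 + 4 = 32 bits.

Unary([6, 6, 1, 11, 3]) = 11111101111110101111111111101110 (32 bits)


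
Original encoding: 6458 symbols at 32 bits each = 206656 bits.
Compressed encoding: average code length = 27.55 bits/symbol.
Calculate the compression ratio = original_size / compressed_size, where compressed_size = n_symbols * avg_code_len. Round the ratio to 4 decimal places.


original_size = n_symbols * orig_bits = 6458 * 32 = 206656 bits
compressed_size = n_symbols * avg_code_len = 6458 * 27.55 = 177917.9 bits
ratio = original_size / compressed_size = 206656 / 177917.9 = 1.1615

Compression ratio = 1.1615


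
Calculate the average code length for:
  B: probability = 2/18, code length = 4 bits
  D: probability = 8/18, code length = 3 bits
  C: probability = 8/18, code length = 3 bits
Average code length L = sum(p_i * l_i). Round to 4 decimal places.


Weighted contributions p_i * l_i:
  B: (2/18) * 4 = 8/18
  D: (8/18) * 3 = 24/18
  C: (8/18) * 3 = 24/18
Sum = (8 + 24 + 24)/18 = 56/18

L = 56/18 = 3.1111 bits/symbol


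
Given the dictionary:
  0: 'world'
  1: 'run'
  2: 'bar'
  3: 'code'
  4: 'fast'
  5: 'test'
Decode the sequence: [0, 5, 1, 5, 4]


Look up each index in the dictionary:
  0 -> 'world'
  5 -> 'test'
  1 -> 'run'
  5 -> 'test'
  4 -> 'fast'

Decoded: "world test run test fast"


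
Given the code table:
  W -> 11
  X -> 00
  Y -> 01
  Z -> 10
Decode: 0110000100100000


Decoding:
01 -> Y
10 -> Z
00 -> X
01 -> Y
00 -> X
10 -> Z
00 -> X
00 -> X


Result: YZXYXZXX


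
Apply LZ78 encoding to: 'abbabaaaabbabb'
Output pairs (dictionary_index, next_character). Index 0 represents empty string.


LZ78 encoding steps:
Dictionary: {0: ''}
Step 1: w='' (idx 0), next='a' -> output (0, 'a'), add 'a' as idx 1
Step 2: w='' (idx 0), next='b' -> output (0, 'b'), add 'b' as idx 2
Step 3: w='b' (idx 2), next='a' -> output (2, 'a'), add 'ba' as idx 3
Step 4: w='ba' (idx 3), next='a' -> output (3, 'a'), add 'baa' as idx 4
Step 5: w='a' (idx 1), next='a' -> output (1, 'a'), add 'aa' as idx 5
Step 6: w='b' (idx 2), next='b' -> output (2, 'b'), add 'bb' as idx 6
Step 7: w='a' (idx 1), next='b' -> output (1, 'b'), add 'ab' as idx 7
Step 8: w='b' (idx 2), end of input -> output (2, '')


Encoded: [(0, 'a'), (0, 'b'), (2, 'a'), (3, 'a'), (1, 'a'), (2, 'b'), (1, 'b'), (2, '')]


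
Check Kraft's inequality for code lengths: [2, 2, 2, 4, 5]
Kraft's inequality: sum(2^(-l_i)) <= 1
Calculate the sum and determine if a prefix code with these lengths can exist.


Sum = 2^(-2) + 2^(-2) + 2^(-2) + 2^(-4) + 2^(-5)
    = 0.25 + 0.25 + 0.25 + 0.0625 + 0.03125
    = 27/32 = 0.84375
Since 0.84375 <= 1, Kraft's inequality IS satisfied.
A prefix code with these lengths CAN exist.

Kraft sum = 0.84375. Satisfied.


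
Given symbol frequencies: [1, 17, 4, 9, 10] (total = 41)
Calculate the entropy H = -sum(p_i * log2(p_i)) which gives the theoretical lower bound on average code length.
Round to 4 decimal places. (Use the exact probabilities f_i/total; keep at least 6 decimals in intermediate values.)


Per-symbol terms -p_i * log2(p_i) with p_i = f_i/41:
  p = 1/41 = 0.024390: log2(p) = -5.357552, -p*log2(p) = 0.130672
  p = 17/41 = 0.414634: log2(p) = -1.270089, -p*log2(p) = 0.526622
  p = 4/41 = 0.097561: log2(p) = -3.357552, -p*log2(p) = 0.327566
  p = 9/41 = 0.219512: log2(p) = -2.187627, -p*log2(p) = 0.480211
  p = 10/41 = 0.243902: log2(p) = -2.035624, -p*log2(p) = 0.496494
H = 0.130672 + 0.526622 + 0.327566 + 0.480211 + 0.496494 = 1.961565

H = 1.9616 bits/symbol


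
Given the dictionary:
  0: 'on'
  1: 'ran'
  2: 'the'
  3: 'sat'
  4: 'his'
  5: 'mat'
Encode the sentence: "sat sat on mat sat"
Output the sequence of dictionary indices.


Look up each word in the dictionary:
  'sat' -> 3
  'sat' -> 3
  'on' -> 0
  'mat' -> 5
  'sat' -> 3

Encoded: [3, 3, 0, 5, 3]


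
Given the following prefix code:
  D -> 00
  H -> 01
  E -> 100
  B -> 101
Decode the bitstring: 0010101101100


Decoding step by step:
Bits 00 -> D
Bits 101 -> B
Bits 01 -> H
Bits 101 -> B
Bits 100 -> E


Decoded message: DBHBE


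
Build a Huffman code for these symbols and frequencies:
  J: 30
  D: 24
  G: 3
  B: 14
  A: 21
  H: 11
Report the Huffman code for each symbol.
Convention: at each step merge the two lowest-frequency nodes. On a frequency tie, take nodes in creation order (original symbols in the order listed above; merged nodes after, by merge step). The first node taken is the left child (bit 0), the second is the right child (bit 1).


Huffman tree construction:
Step 1: Merge G(3) + H(11) = 14
Step 2: Merge B(14) + (G+H)(14) = 28
Step 3: Merge A(21) + D(24) = 45
Step 4: Merge (B+(G+H))(28) + J(30) = 58
Step 5: Merge (A+D)(45) + ((B+(G+H))+J)(58) = 103
Read each symbol's code off the tree from the root (left child = 0, right child = 1).

Codes:
  J: 11 (length 2)
  D: 01 (length 2)
  G: 1010 (length 4)
  B: 100 (length 3)
  A: 00 (length 2)
  H: 1011 (length 4)
Average code length: 248/103 = 2.4078 bits/symbol


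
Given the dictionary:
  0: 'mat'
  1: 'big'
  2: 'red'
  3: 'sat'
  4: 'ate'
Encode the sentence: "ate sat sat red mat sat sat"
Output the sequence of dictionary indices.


Look up each word in the dictionary:
  'ate' -> 4
  'sat' -> 3
  'sat' -> 3
  'red' -> 2
  'mat' -> 0
  'sat' -> 3
  'sat' -> 3

Encoded: [4, 3, 3, 2, 0, 3, 3]


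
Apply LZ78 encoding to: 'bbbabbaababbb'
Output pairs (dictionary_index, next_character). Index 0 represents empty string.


LZ78 encoding steps:
Dictionary: {0: ''}
Step 1: w='' (idx 0), next='b' -> output (0, 'b'), add 'b' as idx 1
Step 2: w='b' (idx 1), next='b' -> output (1, 'b'), add 'bb' as idx 2
Step 3: w='' (idx 0), next='a' -> output (0, 'a'), add 'a' as idx 3
Step 4: w='bb' (idx 2), next='a' -> output (2, 'a'), add 'bba' as idx 4
Step 5: w='a' (idx 3), next='b' -> output (3, 'b'), add 'ab' as idx 5
Step 6: w='ab' (idx 5), next='b' -> output (5, 'b'), add 'abb' as idx 6
Step 7: w='b' (idx 1), end of input -> output (1, '')


Encoded: [(0, 'b'), (1, 'b'), (0, 'a'), (2, 'a'), (3, 'b'), (5, 'b'), (1, '')]


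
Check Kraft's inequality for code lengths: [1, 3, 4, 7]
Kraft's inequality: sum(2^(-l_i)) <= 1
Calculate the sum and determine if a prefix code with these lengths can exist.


Sum = 2^(-1) + 2^(-3) + 2^(-4) + 2^(-7)
    = 0.5 + 0.125 + 0.0625 + 0.0078125
    = 89/128 = 0.6953125
Since 0.6953125 <= 1, Kraft's inequality IS satisfied.
A prefix code with these lengths CAN exist.

Kraft sum = 0.6953125. Satisfied.


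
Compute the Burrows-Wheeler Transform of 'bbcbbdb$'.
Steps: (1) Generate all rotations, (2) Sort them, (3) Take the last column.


Rotations (sorted):
  0: $bbcbbdb -> last char: b
  1: b$bbcbbd -> last char: d
  2: bbcbbdb$ -> last char: $
  3: bbdb$bbc -> last char: c
  4: bcbbdb$b -> last char: b
  5: bdb$bbcb -> last char: b
  6: cbbdb$bb -> last char: b
  7: db$bbcbb -> last char: b


BWT = bd$cbbbb


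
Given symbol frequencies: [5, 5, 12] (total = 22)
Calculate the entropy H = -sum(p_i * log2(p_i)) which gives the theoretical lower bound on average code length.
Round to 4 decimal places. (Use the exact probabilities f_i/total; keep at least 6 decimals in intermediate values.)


Per-symbol terms -p_i * log2(p_i) with p_i = f_i/22:
  p = 5/22 = 0.227273: log2(p) = -2.137504, -p*log2(p) = 0.485796
  p = 5/22 = 0.227273: log2(p) = -2.137504, -p*log2(p) = 0.485796
  p = 12/22 = 0.545455: log2(p) = -0.874469, -p*log2(p) = 0.476983
H = 0.485796 + 0.485796 + 0.476983 = 1.448575

H = 1.4486 bits/symbol


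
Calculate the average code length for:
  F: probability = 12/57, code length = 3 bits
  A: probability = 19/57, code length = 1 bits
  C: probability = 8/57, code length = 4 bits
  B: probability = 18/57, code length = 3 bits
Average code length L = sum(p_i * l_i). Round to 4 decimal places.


Weighted contributions p_i * l_i:
  F: (12/57) * 3 = 36/57
  A: (19/57) * 1 = 19/57
  C: (8/57) * 4 = 32/57
  B: (18/57) * 3 = 54/57
Sum = (36 + 19 + 32 + 54)/57 = 141/57

L = 141/57 = 2.4737 bits/symbol


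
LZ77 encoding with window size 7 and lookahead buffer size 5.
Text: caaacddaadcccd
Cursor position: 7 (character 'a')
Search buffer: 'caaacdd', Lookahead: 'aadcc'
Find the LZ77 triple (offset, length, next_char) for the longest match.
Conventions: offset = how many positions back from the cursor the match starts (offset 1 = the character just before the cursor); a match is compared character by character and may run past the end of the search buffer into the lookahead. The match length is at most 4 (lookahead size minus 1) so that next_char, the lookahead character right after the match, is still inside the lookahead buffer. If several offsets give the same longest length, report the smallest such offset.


Try each offset into the search buffer:
  offset=1 (pos 6, char 'd'): match length 0
  offset=2 (pos 5, char 'd'): match length 0
  offset=3 (pos 4, char 'c'): match length 0
  offset=4 (pos 3, char 'a'): match length 1
  offset=5 (pos 2, char 'a'): match length 2
  offset=6 (pos 1, char 'a'): match length 2
  offset=7 (pos 0, char 'c'): match length 0
Longest match has length 2, found at offsets 5, 6; take the smallest, offset 5.
next_char = character at position 7 + 2 = 9 -> 'd'

Best match: offset=5, length=2 (matching 'aa' starting at position 2)
LZ77 triple: (5, 2, 'd')


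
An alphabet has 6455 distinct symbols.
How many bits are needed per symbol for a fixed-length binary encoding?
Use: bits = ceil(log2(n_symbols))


log2(6455) = 12.6562
Bracket: 2^12 = 4096 < 6455 <= 2^13 = 8192
So ceil(log2(6455)) = 13

bits = ceil(log2(6455)) = ceil(12.6562) = 13 bits


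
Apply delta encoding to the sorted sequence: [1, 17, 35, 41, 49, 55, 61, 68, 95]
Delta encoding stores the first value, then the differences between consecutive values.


First value: 1
Deltas:
  17 - 1 = 16
  35 - 17 = 18
  41 - 35 = 6
  49 - 41 = 8
  55 - 49 = 6
  61 - 55 = 6
  68 - 61 = 7
  95 - 68 = 27


Delta encoded: [1, 16, 18, 6, 8, 6, 6, 7, 27]


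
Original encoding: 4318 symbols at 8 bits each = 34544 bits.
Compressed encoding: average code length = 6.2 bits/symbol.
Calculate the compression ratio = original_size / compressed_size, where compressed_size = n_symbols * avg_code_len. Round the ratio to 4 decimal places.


original_size = n_symbols * orig_bits = 4318 * 8 = 34544 bits
compressed_size = n_symbols * avg_code_len = 4318 * 6.2 = 26771.6 bits
ratio = original_size / compressed_size = 34544 / 26771.6 = 1.2903

Compression ratio = 1.2903


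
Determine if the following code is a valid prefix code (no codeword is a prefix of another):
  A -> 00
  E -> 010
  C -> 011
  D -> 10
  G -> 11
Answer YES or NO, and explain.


Checking each pair (does one codeword prefix another?):
  A='00' vs E='010': no prefix
  A='00' vs C='011': no prefix
  A='00' vs D='10': no prefix
  A='00' vs G='11': no prefix
  E='010' vs A='00': no prefix
  E='010' vs C='011': no prefix
  E='010' vs D='10': no prefix
  E='010' vs G='11': no prefix
  C='011' vs A='00': no prefix
  C='011' vs E='010': no prefix
  C='011' vs D='10': no prefix
  C='011' vs G='11': no prefix
  D='10' vs A='00': no prefix
  D='10' vs E='010': no prefix
  D='10' vs C='011': no prefix
  D='10' vs G='11': no prefix
  G='11' vs A='00': no prefix
  G='11' vs E='010': no prefix
  G='11' vs C='011': no prefix
  G='11' vs D='10': no prefix
No violation found over all pairs.

YES -- this is a valid prefix code. No codeword is a prefix of any other codeword.


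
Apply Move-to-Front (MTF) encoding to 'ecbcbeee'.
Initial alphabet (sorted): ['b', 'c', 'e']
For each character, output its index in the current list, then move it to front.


MTF encoding:
'e': index 2 in ['b', 'c', 'e'] -> ['e', 'b', 'c']
'c': index 2 in ['e', 'b', 'c'] -> ['c', 'e', 'b']
'b': index 2 in ['c', 'e', 'b'] -> ['b', 'c', 'e']
'c': index 1 in ['b', 'c', 'e'] -> ['c', 'b', 'e']
'b': index 1 in ['c', 'b', 'e'] -> ['b', 'c', 'e']
'e': index 2 in ['b', 'c', 'e'] -> ['e', 'b', 'c']
'e': index 0 in ['e', 'b', 'c'] -> ['e', 'b', 'c']
'e': index 0 in ['e', 'b', 'c'] -> ['e', 'b', 'c']


Output: [2, 2, 2, 1, 1, 2, 0, 0]


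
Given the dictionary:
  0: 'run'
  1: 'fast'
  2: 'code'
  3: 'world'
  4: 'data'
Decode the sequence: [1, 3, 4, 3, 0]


Look up each index in the dictionary:
  1 -> 'fast'
  3 -> 'world'
  4 -> 'data'
  3 -> 'world'
  0 -> 'run'

Decoded: "fast world data world run"


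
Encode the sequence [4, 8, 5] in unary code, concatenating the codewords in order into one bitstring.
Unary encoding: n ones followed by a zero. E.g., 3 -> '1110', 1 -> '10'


Encode each number as n ones followed by a terminating 0:
  4 -> 11110 (5 bits)
  8 -> 111111110 (9 bits)
  5 -> 111110 (6 bits)
Total length = 5 + 9 + 6 = 20 bits.

Unary([4, 8, 5]) = 11110111111110111110 (20 bits)


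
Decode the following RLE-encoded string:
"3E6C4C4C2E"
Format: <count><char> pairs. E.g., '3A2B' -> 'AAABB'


Expanding each <count><char> pair:
  3E -> 'EEE'
  6C -> 'CCCCCC'
  4C -> 'CCCC'
  4C -> 'CCCC'
  2E -> 'EE'

Decoded = EEECCCCCCCCCCCCCCEE


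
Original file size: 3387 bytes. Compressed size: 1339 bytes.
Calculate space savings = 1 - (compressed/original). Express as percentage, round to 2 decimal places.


ratio = compressed/original = 1339/3387 = 0.395335
savings = 1 - ratio = 1 - 0.395335 = 0.604665
as a percentage: 0.604665 * 100 = 60.47%

Space savings = 1 - 1339/3387 = 60.47%


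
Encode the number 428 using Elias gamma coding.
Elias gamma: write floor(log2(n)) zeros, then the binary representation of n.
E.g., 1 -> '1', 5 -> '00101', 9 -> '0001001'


num_bits = floor(log2(428)) + 1 = 9
leading_zeros = num_bits - 1 = 8
binary(428) = 110101100

Elias gamma(428) = '00000000' + '110101100' = 00000000110101100 (17 bits)


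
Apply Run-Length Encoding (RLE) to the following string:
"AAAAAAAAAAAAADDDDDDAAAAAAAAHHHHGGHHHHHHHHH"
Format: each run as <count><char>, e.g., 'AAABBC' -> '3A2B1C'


Scanning runs left to right:
  i=0: run of 'A' x 13 -> '13A'
  i=13: run of 'D' x 6 -> '6D'
  i=19: run of 'A' x 8 -> '8A'
  i=27: run of 'H' x 4 -> '4H'
  i=31: run of 'G' x 2 -> '2G'
  i=33: run of 'H' x 9 -> '9H'

RLE = 13A6D8A4H2G9H


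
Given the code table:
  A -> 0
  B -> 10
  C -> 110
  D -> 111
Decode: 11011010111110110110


Decoding:
110 -> C
110 -> C
10 -> B
111 -> D
110 -> C
110 -> C
110 -> C


Result: CCBDCCC


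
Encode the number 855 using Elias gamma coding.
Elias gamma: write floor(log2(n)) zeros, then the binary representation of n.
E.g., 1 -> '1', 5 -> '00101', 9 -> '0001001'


num_bits = floor(log2(855)) + 1 = 10
leading_zeros = num_bits - 1 = 9
binary(855) = 1101010111

Elias gamma(855) = '000000000' + '1101010111' = 0000000001101010111 (19 bits)
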